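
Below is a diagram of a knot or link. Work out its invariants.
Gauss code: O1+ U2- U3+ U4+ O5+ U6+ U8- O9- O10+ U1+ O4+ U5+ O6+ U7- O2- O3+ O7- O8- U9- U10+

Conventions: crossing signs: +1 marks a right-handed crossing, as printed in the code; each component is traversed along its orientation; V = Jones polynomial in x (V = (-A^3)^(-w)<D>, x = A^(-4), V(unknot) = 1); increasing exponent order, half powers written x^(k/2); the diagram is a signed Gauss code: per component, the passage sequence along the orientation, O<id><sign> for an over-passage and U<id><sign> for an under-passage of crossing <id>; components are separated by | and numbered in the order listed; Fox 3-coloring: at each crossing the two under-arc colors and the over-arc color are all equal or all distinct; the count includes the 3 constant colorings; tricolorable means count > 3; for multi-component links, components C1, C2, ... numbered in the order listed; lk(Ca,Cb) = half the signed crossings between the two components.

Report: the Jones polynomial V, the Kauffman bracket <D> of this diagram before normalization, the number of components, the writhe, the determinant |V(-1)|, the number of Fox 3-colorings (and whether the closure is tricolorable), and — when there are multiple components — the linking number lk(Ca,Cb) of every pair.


Jones polynomial: V(x) = x + x^3 - x^4
<D> = -A^-10 + A^-6 + A^2; writhe +2
components 1, writhe +2 (10 crossings)
3-colorings: 9 of 3^10, det 3 — tricolorable
note: |V(-1)| = 3: so tricolorable, since 3 divides 3


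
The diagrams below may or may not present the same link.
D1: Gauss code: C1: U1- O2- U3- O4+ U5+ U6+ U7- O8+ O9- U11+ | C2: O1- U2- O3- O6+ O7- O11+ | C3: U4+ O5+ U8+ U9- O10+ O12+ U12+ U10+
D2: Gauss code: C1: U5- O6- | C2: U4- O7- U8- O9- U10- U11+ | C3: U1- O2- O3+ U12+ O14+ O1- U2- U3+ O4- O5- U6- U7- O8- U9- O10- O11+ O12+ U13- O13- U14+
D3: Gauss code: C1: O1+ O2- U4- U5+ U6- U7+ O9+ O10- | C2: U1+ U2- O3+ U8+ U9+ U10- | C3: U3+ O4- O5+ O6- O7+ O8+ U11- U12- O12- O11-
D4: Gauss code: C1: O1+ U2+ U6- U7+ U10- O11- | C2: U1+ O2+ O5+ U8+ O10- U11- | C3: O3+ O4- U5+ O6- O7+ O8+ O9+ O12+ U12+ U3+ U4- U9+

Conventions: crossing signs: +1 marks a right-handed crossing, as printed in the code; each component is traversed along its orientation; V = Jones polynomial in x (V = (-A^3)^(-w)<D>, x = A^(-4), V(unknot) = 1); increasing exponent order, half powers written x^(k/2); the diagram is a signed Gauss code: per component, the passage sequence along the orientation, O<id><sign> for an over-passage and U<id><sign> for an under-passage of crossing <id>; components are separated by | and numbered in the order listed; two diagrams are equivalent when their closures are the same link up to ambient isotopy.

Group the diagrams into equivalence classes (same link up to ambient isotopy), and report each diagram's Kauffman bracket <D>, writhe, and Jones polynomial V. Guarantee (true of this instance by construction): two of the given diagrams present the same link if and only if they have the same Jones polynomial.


grouping into links: {D1} | {D2} | {D3, D4}
V(D1) = x^-2 + 2 + x^2  (w +2, c 12, <D> = A^-2 + 2A^6 + A^14)
D2 (bracket A^-10 + 2A^-2 - A^2 + 2A^6 - A^10 + A^14; 14 crossings at w = -6): V = x^-8 - x^-7 + 2x^-6 - x^-5 + 2x^-4 + x^-2
D3 (bracket A^-12 + A^-8 + A^-4 + 1; 12 crossings at w = 0): V = 1 + x + x^2 + x^3
D4 (bracket 1 + A^4 + A^8 + A^12; 12 crossings at w = +4): V = 1 + x + x^2 + x^3
key observation: comparing 4 Jones polynomials yields 3 groups


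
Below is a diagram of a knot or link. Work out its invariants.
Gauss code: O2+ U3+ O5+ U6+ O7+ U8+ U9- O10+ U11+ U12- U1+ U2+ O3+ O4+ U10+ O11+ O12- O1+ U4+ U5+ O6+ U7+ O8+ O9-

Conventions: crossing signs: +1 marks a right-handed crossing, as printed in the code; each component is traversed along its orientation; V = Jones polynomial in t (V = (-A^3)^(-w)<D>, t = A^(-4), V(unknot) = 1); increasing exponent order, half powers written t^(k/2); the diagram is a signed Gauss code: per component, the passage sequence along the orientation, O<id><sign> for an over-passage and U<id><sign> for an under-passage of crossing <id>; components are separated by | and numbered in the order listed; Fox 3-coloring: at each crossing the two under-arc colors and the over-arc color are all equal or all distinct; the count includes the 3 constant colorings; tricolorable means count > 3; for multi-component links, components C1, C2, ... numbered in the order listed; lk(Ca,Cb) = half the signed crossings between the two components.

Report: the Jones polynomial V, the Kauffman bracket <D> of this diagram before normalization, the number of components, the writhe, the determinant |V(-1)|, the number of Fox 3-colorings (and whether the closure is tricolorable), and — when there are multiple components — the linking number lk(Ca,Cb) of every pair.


V(t) = t^3 + t^5 - t^8
bracket: -A^-8 + A^4 + A^12, w = +8
1 component, writhe +8, over 12 crossings
det 3, colorings 9 of 3^12 — tricolorable
observation: V spans 5 powers of t: at least 5 crossings in any diagram


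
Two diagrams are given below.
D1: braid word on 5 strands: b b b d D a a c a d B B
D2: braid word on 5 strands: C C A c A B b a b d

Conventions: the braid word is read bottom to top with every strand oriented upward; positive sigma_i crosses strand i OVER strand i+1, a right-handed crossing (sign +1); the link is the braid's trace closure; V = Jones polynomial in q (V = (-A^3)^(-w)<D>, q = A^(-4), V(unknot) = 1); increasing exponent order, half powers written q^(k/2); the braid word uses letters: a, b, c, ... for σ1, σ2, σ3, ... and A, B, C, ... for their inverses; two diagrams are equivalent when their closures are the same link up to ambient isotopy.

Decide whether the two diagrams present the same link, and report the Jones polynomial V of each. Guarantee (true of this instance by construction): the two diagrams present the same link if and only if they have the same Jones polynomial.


equivalent: no
D1 (bracket -A^2 + A^6 + A^14; 12 crossings at w = +6): V = q + q^3 - q^4
V(D2) = 1  (w 0, c 10, <D> = 1)
key observation: V(q) takes 2 values over 2 diagrams, fixing the grouping


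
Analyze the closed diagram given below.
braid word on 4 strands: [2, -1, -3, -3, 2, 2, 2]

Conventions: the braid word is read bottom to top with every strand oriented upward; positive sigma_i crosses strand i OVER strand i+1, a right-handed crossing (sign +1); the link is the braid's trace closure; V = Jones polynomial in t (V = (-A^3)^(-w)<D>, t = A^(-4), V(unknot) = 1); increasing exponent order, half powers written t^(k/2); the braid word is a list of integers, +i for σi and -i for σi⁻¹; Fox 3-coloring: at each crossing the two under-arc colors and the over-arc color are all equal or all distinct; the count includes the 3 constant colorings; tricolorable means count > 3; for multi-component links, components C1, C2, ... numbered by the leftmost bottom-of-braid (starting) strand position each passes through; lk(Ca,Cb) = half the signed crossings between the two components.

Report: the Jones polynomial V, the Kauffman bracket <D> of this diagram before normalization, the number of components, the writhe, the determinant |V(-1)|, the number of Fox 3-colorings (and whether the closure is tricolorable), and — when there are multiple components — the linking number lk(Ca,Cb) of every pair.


V = t^-1 + 2t - t^2 + 2t^3 - t^4 + t^5
<D> = -A^-17 + A^-13 - 2A^-9 + A^-5 - 2A^-1 - A^7 (w = +1)
3 components over 7 crossings, w = +1
lk(C1,C2): +2
lk(C1,C3) = 0
linking number lk(C2,C3) = -1
3 Fox colorings among 3^7, |V(-1)| = 8: not tricolorable
why: span 6 respects span(V) <= c + mu - 1 = 9 for this 3-component diagram


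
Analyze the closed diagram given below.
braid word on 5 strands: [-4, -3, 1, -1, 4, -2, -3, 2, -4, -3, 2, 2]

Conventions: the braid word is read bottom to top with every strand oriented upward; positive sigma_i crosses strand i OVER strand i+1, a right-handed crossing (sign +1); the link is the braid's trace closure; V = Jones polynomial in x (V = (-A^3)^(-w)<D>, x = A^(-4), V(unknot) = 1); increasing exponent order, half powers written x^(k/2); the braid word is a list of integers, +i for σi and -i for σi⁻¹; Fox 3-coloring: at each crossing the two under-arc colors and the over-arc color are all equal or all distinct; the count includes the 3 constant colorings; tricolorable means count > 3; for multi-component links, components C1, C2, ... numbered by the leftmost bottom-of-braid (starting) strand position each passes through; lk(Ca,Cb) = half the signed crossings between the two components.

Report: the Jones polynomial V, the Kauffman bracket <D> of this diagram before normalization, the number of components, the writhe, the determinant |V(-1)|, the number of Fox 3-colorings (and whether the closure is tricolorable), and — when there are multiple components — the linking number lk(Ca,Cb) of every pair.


Jones polynomial: V(x) = -x^-4 + x^-3 + x^-2 + x^-1 + 1 + x^2
<D> = A^-14 + A^-6 + A^-2 + A^2 + A^6 - A^10; writhe -2
components 3, writhe -2 (12 crossings)
linking number lk(C1,C2) = 0
lk(C1,C3): 0
lk(C2,C3) = 0
3-colorings: 9 of 3^13, det 0 — tricolorable
note: summing lk over 3 pairs gives 0


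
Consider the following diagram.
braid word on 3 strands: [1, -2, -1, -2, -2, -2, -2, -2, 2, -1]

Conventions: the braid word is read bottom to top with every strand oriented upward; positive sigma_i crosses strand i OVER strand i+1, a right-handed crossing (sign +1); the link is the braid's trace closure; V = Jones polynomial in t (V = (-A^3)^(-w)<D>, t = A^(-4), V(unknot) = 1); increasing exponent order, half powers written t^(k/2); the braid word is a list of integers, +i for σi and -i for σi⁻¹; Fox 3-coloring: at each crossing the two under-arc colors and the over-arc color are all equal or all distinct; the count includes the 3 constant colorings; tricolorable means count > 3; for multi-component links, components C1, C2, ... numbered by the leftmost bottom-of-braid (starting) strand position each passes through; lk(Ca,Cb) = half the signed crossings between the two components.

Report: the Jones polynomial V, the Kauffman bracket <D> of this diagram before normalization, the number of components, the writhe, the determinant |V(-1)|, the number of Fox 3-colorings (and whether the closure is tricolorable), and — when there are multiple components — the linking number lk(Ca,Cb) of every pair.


V = -t^-7 + t^-6 - t^-5 + t^-4 + t^-2
<D> = A^-10 + A^-2 - A^2 + A^6 - A^10 (w = -6)
1 component over 10 crossings, w = -6
3 Fox colorings among 3^10, |V(-1)| = 5: not tricolorable
why: V spans 5 powers of t: at least 5 crossings in any diagram


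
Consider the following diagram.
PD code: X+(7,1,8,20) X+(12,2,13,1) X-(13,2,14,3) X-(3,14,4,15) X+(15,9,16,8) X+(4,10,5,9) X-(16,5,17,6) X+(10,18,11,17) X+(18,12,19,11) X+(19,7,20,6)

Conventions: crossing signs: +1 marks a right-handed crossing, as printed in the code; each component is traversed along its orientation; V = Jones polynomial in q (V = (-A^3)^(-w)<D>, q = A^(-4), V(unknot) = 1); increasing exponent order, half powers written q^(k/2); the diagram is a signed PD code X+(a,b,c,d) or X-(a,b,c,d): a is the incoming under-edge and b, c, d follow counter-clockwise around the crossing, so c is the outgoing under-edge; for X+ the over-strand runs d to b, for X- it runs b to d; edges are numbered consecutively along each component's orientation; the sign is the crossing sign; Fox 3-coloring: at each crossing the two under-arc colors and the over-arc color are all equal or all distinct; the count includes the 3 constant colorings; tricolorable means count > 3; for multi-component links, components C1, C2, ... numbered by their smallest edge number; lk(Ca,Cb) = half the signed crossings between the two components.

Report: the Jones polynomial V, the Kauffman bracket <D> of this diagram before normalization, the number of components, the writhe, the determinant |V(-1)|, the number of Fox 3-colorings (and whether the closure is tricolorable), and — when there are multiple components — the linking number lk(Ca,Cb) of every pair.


V = 2q - 2q^2 + 3q^3 - 3q^4 + 2q^5 - 2q^6 + q^7
<D> = A^-16 - 2A^-12 + 2A^-8 - 3A^-4 + 3 - 2A^4 + 2A^8 (w = +4)
1 component over 10 crossings, w = +4
9 Fox colorings among 3^10, |V(-1)| = 15: tricolorable
why: the span of V is 6, forcing >= 6 crossings in any diagram


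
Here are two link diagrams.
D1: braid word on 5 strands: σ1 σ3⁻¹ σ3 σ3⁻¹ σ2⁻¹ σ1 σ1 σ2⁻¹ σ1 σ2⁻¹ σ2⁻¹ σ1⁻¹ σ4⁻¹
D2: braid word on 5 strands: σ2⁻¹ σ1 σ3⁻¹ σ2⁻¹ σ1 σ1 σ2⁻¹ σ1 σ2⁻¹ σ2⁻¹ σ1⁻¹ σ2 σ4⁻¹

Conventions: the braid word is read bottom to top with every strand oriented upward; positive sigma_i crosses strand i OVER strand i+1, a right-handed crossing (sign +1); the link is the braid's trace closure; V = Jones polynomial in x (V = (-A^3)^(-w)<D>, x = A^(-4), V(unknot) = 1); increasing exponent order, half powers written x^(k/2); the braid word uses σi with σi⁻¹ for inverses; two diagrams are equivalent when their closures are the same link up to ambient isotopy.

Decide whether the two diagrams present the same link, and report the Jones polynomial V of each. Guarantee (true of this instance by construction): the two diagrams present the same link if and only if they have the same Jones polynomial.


equivalent: yes
V(D1) = -x^(-9/2) + 2x^(-7/2) - 3x^(-5/2) + 3x^(-3/2) - 4x^(-1/2) + 2x^(1/2) - 2x^(3/2) + x^(5/2)  (w -3, c 13, <D> = -A^-19 + 2A^-15 - 2A^-11 + 4A^-7 - 3A^-3 + 3A - 2A^5 + A^9)
V(D2) = -x^(-9/2) + 2x^(-7/2) - 3x^(-5/2) + 3x^(-3/2) - 4x^(-1/2) + 2x^(1/2) - 2x^(3/2) + x^(5/2)  (w -3, c 13, <D> = -A^-19 + 2A^-15 - 2A^-11 + 4A^-7 - 3A^-3 + 3A - 2A^5 + A^9)
why: Markov moves rewrite D1 (13 crossings) into D2 (13)


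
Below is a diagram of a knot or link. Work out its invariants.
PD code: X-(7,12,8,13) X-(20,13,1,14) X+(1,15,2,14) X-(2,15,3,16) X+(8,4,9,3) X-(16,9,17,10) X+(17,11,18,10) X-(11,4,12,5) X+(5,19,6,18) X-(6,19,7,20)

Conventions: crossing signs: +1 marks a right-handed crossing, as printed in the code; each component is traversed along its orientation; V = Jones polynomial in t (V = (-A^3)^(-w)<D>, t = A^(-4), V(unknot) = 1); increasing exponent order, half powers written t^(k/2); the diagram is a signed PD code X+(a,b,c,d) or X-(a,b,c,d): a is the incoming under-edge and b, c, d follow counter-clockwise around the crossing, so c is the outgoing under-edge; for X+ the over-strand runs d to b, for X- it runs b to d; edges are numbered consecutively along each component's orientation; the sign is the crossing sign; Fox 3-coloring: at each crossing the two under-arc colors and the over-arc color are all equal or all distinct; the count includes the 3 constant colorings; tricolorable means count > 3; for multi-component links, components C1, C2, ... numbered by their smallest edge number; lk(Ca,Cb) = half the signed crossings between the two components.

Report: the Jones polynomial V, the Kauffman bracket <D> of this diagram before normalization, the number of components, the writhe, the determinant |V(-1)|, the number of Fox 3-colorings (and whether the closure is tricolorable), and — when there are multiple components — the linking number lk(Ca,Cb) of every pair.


V(t) = 1
bracket: A^-6, w = -2
1 component, writhe -2, over 10 crossings
det 1, colorings 3 of 3^10 — not tricolorable
observation: det 1 = |V(-1)|; not divisible by 3, so not tricolorable


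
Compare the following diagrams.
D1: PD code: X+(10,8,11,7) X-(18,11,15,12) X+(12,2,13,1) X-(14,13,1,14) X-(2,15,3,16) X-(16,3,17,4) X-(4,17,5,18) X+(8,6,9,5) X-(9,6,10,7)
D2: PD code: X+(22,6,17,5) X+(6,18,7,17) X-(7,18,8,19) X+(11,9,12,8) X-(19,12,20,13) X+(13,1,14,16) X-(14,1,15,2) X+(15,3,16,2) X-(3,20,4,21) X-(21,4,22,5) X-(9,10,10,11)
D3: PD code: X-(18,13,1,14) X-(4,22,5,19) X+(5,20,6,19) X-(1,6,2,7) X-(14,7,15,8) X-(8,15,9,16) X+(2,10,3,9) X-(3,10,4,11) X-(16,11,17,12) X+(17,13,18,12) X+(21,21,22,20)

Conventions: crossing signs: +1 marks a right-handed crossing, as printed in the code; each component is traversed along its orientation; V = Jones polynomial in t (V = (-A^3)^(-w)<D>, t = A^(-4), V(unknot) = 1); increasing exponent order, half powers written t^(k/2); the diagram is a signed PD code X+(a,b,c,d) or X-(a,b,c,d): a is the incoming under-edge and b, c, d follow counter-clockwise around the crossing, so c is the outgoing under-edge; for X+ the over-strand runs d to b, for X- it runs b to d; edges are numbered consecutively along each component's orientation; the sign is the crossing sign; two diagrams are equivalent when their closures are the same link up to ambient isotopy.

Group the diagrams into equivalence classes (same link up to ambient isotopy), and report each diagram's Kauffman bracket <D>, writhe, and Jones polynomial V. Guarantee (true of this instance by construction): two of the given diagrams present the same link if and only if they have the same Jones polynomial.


grouping into links: {D1} | {D2} | {D3}
V(D1) = -t^(-11/2) + t^(-9/2) - t^(-7/2) - t^(-3/2)  (w -3, c 9, <D> = A^-3 + A^5 - A^9 + A^13)
D2 (bracket A^-1 + A^7; 11 crossings at w = -1): V = -t^(-5/2) - t^(-1/2)
V(D3) = t^(-9/2) - t^(-5/2) - t^(-3/2) - t^(-1/2)  [11 crossings, <D> = A^-7 + A^-3 + A - A^9, w = -3]
why: V(t) takes 3 values over 3 diagrams, fixing the grouping


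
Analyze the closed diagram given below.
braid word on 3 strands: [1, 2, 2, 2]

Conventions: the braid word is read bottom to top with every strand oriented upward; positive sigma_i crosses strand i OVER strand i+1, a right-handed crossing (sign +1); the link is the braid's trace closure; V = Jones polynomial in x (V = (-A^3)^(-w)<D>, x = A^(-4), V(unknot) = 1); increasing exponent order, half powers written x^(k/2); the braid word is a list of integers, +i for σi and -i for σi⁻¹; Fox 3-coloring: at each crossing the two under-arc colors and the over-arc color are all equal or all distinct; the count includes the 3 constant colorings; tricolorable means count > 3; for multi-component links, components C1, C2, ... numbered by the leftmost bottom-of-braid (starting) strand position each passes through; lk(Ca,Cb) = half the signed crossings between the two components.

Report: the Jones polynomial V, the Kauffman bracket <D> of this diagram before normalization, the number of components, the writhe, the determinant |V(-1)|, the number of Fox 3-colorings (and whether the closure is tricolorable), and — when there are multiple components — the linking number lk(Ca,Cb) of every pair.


V = x + x^3 - x^4
<D> = -A^-4 + 1 + A^8 (w = +4)
1 component over 4 crossings, w = +4
9 Fox colorings among 3^4, |V(-1)| = 3: tricolorable
why: w = +4 (over 4 crossings) is diagram-only; (-A^3)^(-4) removes it from V


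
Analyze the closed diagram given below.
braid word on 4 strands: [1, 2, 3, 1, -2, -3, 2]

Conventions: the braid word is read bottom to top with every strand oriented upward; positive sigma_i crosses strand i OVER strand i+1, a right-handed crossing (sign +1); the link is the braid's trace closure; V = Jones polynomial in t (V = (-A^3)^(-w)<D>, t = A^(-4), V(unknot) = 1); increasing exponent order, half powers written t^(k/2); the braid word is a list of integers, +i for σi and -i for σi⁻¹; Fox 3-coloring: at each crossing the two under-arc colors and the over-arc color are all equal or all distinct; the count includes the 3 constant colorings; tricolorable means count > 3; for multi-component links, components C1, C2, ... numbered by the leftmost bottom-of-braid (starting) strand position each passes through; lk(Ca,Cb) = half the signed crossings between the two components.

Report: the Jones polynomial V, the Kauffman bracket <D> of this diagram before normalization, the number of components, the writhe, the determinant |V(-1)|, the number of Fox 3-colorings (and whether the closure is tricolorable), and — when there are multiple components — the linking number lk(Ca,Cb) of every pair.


V = t + t^3 - t^4
<D> = A^-7 - A^-3 - A^5 (w = +3)
1 component over 7 crossings, w = +3
9 Fox colorings among 3^7, |V(-1)| = 3: tricolorable
why: the span of V is 3, forcing >= 3 crossings in any diagram


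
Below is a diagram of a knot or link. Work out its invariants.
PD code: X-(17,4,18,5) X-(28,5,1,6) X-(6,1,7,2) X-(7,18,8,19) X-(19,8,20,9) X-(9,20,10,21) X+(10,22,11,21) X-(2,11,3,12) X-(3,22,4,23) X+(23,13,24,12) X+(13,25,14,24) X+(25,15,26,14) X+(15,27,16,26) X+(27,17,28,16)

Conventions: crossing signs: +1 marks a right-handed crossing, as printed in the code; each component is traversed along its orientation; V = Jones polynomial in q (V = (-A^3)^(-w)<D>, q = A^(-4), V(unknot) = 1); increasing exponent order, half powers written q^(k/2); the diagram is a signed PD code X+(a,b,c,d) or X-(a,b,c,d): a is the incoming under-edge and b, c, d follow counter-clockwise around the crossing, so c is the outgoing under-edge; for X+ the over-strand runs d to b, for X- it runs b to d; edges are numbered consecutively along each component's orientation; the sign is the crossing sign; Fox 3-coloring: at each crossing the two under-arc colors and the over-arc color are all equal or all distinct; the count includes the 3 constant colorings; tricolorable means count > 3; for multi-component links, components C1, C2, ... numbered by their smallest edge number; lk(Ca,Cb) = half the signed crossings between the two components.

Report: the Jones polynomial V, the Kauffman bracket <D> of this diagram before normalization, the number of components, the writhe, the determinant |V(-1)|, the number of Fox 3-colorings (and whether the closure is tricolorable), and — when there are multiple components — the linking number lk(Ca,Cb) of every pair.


V(q) = -q^-5 + q^-4 - q^-3 + 2q^-2 - q^-1 + 2 - q
bracket: -A^-10 + 2A^-6 - A^-2 + 2A^2 - A^6 + A^10 - A^14, w = -2
1 component, writhe -2, over 14 crossings
det 9, colorings 9 of 3^14 — tricolorable
observation: |V(-1)| = 9: so tricolorable, since 3 divides 9


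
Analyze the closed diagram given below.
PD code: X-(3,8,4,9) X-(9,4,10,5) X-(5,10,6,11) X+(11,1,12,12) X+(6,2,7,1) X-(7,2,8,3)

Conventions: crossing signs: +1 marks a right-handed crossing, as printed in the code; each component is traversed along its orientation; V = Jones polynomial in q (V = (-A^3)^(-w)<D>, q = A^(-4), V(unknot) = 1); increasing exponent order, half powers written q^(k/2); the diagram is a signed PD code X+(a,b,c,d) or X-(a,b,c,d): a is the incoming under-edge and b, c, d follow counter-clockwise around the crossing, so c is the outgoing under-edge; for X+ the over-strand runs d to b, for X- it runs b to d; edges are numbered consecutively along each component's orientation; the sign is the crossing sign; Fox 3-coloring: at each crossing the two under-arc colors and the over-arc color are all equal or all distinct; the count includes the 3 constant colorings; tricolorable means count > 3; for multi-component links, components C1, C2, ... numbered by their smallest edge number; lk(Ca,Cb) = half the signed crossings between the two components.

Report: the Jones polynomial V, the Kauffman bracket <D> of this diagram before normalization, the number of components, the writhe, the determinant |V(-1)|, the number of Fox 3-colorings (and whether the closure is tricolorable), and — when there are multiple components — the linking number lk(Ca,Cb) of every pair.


V = -q^-4 + q^-3 + q^-1
<D> = A^-2 + A^6 - A^10 (w = -2)
1 component over 6 crossings, w = -2
9 Fox colorings among 3^6, |V(-1)| = 3: tricolorable
why: w = -2 (over 6 crossings) is diagram-only; (-A^3)^(2) removes it from V


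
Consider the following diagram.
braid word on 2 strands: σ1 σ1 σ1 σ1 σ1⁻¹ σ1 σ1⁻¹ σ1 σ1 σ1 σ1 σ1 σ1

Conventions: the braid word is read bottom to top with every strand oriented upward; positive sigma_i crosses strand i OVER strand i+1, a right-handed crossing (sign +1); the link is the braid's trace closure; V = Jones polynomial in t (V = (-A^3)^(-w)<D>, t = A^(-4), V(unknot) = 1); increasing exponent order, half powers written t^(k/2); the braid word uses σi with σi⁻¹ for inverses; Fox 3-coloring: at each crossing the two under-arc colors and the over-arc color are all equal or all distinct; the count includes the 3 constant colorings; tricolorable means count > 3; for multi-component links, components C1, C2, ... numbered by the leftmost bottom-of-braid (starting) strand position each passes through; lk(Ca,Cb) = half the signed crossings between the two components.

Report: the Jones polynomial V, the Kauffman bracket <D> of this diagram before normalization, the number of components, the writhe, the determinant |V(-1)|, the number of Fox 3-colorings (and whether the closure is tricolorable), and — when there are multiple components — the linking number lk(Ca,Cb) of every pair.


Jones polynomial: V(t) = t^4 + t^6 - t^7 + t^8 - t^9 + t^10 - t^11 + t^12 - t^13
<D> = A^-25 - A^-21 + A^-17 - A^-13 + A^-9 - A^-5 + A^-1 - A^3 - A^11; writhe +9
components 1, writhe +9 (13 crossings)
3-colorings: 9 of 3^13, det 9 — tricolorable
note: w = +9 (over 13 crossings) is diagram-only; (-A^3)^(-9) removes it from V


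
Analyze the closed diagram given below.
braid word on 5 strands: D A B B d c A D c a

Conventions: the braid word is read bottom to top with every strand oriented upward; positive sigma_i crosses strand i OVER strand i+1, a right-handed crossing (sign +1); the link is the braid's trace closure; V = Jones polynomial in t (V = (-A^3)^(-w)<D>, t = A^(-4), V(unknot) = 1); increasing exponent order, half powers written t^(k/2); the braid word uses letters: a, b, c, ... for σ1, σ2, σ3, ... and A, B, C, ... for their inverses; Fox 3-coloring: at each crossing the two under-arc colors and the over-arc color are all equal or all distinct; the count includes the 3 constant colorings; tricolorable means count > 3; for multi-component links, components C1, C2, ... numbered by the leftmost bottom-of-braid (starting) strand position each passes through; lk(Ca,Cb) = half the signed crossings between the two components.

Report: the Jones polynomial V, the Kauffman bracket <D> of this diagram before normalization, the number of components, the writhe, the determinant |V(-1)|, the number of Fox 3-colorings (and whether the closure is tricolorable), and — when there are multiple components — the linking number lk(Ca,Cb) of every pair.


V(t) = t^-2 + 2 + t^2
bracket: A^-14 + 2A^-6 + A^2, w = -2
3 components, writhe -2, over 10 crossings
lk(C1,C2) = -1
linking number lk(C1,C3) = 0
lk(C2,C3): +1
det 4, colorings 3 of 3^10 — not tricolorable
observation: det 4 = |V(-1)|; not divisible by 3, so not tricolorable


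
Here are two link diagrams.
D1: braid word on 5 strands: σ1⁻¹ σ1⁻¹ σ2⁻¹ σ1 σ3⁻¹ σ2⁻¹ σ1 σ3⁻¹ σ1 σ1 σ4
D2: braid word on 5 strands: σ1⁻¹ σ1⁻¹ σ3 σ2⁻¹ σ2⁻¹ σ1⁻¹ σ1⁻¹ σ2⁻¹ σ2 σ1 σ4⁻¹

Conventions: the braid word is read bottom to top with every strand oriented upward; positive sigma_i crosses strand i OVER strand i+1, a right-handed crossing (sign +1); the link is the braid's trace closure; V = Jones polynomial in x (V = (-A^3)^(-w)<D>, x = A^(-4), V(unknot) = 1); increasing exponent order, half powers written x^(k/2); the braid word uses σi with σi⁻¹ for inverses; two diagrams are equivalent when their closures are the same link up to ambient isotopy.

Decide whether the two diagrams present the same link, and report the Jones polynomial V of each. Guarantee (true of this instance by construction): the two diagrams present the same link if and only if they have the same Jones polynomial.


equivalent: no
D1 (bracket A^-9 - A^-5 + 2A^-1 - A^3 + 2A^7 - A^11; 11 crossings at w = -1): V = x^(-7/2) - 2x^(-5/2) + x^(-3/2) - 2x^(-1/2) + x^(1/2) - x^(3/2)
D2 (bracket A^-9 + 2A^-1 - A^3 + A^7 - A^11; 11 crossings at w = -5): V = x^(-13/2) - x^(-11/2) + x^(-9/2) - 2x^(-7/2) - x^(-3/2)
key observation: 2 classes among 2 diagrams; unequal V(x) rules out equality


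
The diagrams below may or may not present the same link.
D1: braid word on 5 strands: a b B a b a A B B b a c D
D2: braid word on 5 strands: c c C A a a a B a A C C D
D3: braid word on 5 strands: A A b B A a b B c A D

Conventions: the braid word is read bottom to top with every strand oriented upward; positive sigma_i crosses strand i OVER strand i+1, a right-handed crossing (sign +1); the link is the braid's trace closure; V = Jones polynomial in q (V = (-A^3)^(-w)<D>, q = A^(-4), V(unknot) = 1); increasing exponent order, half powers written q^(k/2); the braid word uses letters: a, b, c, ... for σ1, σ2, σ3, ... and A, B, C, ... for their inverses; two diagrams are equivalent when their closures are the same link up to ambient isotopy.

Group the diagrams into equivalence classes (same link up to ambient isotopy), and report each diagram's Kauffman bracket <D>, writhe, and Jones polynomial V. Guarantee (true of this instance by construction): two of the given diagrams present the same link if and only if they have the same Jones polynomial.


grouping into links: {D1} | {D2} | {D3}
V(D1) = -q^(1/2) - q^(3/2) - q^(5/2) + q^(9/2)  (w +3, c 13, <D> = -A^-9 + A^-1 + A^3 + A^7)
V(D2) = -q^(1/2) - q^(5/2)  (w -1, c 13, <D> = A^-13 + A^-5)
V(D3) = q^(-9/2) - q^(-5/2) - q^(-3/2) - q^(-1/2)  (w -3, c 11, <D> = A^-7 + A^-3 + A - A^9)
key observation: 3 classes among 3 diagrams; unequal V(q) rules out equality


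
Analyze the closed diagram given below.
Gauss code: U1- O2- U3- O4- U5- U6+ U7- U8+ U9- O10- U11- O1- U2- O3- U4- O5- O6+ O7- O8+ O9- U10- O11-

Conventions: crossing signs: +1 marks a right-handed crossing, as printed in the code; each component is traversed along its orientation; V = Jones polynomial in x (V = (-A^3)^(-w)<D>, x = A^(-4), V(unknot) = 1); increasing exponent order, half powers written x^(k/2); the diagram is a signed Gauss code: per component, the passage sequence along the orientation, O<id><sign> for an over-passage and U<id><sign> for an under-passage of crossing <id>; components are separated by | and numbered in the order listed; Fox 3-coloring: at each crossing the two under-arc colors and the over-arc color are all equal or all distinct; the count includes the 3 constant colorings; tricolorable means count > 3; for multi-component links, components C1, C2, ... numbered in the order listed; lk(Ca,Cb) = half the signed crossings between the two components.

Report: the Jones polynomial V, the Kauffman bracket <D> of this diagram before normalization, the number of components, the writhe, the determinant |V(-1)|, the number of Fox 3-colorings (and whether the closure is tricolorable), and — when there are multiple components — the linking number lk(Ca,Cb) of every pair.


V = -x^-10 + x^-9 - x^-8 + x^-7 - x^-6 + x^-5 + x^-3
<D> = -A^-9 - A^-1 + A^3 - A^7 + A^11 - A^15 + A^19 (w = -7)
1 component over 11 crossings, w = -7
3 Fox colorings among 3^11, |V(-1)| = 7: not tricolorable
why: w = -7 shifts under R1 moves; the (-A^3)^(7) factor cancels that in V


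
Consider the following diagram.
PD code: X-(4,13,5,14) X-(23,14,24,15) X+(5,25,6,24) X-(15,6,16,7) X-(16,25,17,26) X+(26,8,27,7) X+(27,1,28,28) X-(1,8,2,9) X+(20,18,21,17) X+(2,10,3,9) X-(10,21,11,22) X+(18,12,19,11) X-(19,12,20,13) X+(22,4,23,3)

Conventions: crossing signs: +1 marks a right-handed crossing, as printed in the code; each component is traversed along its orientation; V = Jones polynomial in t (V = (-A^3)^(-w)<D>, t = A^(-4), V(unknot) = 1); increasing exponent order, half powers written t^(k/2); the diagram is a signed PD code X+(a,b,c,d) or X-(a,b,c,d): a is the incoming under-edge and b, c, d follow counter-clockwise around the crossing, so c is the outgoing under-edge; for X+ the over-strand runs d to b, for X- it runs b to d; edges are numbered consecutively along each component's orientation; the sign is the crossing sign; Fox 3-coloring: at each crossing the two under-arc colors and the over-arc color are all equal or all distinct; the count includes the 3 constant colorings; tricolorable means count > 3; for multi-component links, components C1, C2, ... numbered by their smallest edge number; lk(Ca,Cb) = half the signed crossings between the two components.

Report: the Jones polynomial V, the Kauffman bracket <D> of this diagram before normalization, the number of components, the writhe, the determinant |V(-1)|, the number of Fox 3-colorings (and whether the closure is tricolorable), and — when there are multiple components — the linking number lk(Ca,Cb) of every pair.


V(t) = -t^-5 + t^-4 - t^-3 + 2t^-2 - t^-1 + 2 - t
bracket: -A^-4 + 2 - A^4 + 2A^8 - A^12 + A^16 - A^20, w = 0
1 component, writhe 0, over 14 crossings
det 9, colorings 9 of 3^14 — tricolorable
observation: V spans 6 powers of t: at least 6 crossings in any diagram


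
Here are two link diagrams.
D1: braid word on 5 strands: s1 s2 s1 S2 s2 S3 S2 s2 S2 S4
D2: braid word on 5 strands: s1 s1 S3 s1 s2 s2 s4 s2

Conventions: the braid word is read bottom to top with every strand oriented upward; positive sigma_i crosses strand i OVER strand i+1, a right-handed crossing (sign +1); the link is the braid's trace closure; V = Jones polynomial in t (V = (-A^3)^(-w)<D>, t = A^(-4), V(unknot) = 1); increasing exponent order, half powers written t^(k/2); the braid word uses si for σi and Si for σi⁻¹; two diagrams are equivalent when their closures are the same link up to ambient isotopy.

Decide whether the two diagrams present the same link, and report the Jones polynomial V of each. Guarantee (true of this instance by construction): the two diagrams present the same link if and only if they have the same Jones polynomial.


equivalent: no
D1 (bracket 1; 10 crossings at w = 0): V = 1
D2 (bracket A^-14 - 2A^-10 + A^-6 - 2A^-2 + 2A^2 + A^10; 8 crossings at w = +6): V = t^2 + 2t^4 - 2t^5 + t^6 - 2t^7 + t^8
key observation: V(t) takes 2 values over 2 diagrams, fixing the grouping


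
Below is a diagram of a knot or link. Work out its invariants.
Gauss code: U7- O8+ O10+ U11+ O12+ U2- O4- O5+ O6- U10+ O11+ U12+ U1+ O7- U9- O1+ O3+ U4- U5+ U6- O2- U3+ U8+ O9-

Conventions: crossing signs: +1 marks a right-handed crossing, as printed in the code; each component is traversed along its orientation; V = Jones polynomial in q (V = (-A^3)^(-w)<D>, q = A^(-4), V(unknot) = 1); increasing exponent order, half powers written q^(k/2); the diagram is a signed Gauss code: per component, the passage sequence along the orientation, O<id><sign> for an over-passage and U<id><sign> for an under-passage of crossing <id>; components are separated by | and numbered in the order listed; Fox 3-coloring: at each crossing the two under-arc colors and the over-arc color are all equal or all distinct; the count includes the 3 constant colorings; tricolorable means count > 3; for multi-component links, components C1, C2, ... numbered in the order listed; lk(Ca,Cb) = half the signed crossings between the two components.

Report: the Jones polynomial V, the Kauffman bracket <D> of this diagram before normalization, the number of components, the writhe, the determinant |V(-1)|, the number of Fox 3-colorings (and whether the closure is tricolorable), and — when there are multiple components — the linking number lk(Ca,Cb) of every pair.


V = q^-3 - 2q^-2 + 4q^-1 - 6 + 7q - 7q^2 + 7q^3 - 5q^4 + 3q^5 - q^6
<D> = -A^-18 + 3A^-14 - 5A^-10 + 7A^-6 - 7A^-2 + 7A^2 - 6A^6 + 4A^10 - 2A^14 + A^18 (w = +2)
1 component over 12 crossings, w = +2
3 Fox colorings among 3^12, |V(-1)| = 43: not tricolorable
why: w = +2 shifts under R1 moves; the (-A^3)^(-2) factor cancels that in V


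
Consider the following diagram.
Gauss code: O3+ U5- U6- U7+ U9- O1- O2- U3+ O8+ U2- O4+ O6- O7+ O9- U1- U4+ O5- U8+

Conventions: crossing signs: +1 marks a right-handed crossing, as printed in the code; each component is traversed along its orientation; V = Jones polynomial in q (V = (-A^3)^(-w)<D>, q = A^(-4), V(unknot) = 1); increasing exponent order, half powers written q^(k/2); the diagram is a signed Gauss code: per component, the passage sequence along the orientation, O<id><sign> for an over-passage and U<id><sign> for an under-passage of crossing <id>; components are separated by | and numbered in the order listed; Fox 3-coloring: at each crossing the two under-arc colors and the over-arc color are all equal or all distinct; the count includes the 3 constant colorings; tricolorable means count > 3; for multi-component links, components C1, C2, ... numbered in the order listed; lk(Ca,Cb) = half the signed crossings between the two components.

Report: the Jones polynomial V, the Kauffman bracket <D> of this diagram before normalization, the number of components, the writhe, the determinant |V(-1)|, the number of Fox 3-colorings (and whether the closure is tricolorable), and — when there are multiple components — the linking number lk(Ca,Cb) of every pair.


Jones polynomial: V(q) = q^-4 - q^-3 + q^-2 - 2q^-1 + 2 - q + q^2
<D> = -A^-11 + A^-7 - 2A^-3 + 2A - A^5 + A^9 - A^13; writhe -1
components 1, writhe -1 (9 crossings)
3-colorings: 9 of 3^9, det 9 — tricolorable
note: V spans 6 powers of q: at least 6 crossings in any diagram


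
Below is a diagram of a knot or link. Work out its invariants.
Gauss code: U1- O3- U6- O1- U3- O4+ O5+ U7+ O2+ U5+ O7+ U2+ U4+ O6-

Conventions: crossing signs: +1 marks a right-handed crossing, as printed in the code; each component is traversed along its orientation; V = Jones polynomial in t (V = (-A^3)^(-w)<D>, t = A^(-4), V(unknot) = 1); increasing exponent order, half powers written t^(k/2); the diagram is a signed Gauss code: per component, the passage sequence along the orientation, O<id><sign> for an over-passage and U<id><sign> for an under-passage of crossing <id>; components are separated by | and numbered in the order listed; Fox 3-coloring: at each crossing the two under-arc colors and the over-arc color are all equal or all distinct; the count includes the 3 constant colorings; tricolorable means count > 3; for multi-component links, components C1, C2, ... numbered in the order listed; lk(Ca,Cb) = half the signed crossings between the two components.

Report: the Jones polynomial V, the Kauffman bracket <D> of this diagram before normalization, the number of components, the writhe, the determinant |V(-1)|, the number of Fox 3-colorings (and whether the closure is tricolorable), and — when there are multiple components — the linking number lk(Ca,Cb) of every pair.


V = -t^-3 + t^-2 - t^-1 + 3 - t + t^2 - t^3
<D> = A^-9 - A^-5 + A^-1 - 3A^3 + A^7 - A^11 + A^15 (w = +1)
1 component over 7 crossings, w = +1
27 Fox colorings among 3^7, |V(-1)| = 9: tricolorable
why: the span of V is 6, forcing >= 6 crossings in any diagram


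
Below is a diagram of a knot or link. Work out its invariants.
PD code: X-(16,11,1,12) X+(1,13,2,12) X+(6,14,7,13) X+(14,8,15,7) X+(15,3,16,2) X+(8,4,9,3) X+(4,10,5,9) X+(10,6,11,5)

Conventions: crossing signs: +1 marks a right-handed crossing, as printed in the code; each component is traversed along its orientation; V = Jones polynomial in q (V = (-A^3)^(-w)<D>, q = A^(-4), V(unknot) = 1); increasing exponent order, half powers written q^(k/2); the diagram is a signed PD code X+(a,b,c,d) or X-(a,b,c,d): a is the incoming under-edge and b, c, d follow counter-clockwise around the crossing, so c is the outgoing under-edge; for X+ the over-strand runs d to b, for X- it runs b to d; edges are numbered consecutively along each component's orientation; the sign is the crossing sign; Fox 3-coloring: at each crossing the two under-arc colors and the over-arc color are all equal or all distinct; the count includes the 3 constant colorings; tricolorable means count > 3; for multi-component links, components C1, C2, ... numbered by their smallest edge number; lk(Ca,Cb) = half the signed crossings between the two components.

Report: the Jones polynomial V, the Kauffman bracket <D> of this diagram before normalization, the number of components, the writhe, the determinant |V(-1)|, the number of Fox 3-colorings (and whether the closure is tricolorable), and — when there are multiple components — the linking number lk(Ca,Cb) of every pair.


V = q^2 + q^4 - q^5 + q^6 - q^7
<D> = -A^-10 + A^-6 - A^-2 + A^2 + A^10 (w = +6)
1 component over 8 crossings, w = +6
3 Fox colorings among 3^8, |V(-1)| = 5: not tricolorable
why: |V(-1)| = 5: so not tricolorable, since 3 does not divide 5
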